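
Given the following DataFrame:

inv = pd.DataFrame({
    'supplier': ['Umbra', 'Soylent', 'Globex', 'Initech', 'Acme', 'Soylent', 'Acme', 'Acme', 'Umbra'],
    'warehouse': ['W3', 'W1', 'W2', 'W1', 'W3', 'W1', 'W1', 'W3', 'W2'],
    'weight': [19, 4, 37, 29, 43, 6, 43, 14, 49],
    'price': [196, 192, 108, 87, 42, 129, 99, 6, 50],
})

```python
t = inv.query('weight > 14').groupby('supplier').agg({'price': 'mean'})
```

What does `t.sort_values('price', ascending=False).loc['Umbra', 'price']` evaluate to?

123.0

filter rows where weight > 14:
  supplier warehouse  weight  price
0    Umbra        W3      19    196
2   Globex        W2      37    108
3  Initech        W1      29     87
4     Acme        W3      43     42
6     Acme        W1      43     99
8    Umbra        W2      49     50
group by supplier, mean of price:
          price
supplier       
Acme       70.5
Globex    108.0
Initech    87.0
Umbra     123.0
sort by price descending:
          price
supplier       
Umbra     123.0
Globex    108.0
Initech    87.0
Acme       70.5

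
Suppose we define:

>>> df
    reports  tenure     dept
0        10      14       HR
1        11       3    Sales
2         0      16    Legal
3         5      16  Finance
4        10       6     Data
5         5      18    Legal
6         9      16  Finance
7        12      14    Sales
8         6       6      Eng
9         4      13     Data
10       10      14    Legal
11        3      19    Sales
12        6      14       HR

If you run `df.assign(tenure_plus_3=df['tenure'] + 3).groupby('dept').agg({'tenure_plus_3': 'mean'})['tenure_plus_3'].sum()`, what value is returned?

add column tenure_plus_3 = df['tenure'] + 3:
    reports  tenure     dept  tenure_plus_3
0        10      14       HR             17
1        11       3    Sales              6
2         0      16    Legal             19
3         5      16  Finance             19
4        10       6     Data              9
5         5      18    Legal             21
6         9      16  Finance             19
7        12      14    Sales             17
8         6       6      Eng              9
9         4      13     Data             16
10       10      14    Legal             17
11        3      19    Sales             22
12        6      14       HR             17
group by dept, mean of tenure_plus_3:
         tenure_plus_3
dept                  
Data              12.5
Eng                9.0
Finance           19.0
HR                17.0
Legal             19.0
Sales             15.0
Then the sum of column 'tenure_plus_3': 91.5

91.5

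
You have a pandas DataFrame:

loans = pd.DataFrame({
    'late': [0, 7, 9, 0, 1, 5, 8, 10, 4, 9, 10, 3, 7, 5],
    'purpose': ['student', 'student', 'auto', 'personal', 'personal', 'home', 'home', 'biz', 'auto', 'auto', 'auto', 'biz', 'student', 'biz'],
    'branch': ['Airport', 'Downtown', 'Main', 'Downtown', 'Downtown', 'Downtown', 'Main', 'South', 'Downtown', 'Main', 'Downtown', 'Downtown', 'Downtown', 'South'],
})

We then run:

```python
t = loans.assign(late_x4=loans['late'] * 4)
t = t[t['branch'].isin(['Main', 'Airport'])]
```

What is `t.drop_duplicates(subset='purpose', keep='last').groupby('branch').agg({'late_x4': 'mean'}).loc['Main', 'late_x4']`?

34.0

add column late_x4 = loans['late'] * 4:
    late   purpose    branch  late_x4
0      0   student   Airport        0
1      7   student  Downtown       28
2      9      auto      Main       36
3      0  personal  Downtown        0
4      1  personal  Downtown        4
5      5      home  Downtown       20
6      8      home      Main       32
7     10       biz     South       40
8      4      auto  Downtown       16
9      9      auto      Main       36
10    10      auto  Downtown       40
11     3       biz  Downtown       12
12     7   student  Downtown       28
13     5       biz     South       20
filter rows where branch in ['Main', 'Airport']:
   late  purpose   branch  late_x4
0     0  student  Airport        0
2     9     auto     Main       36
6     8     home     Main       32
9     9     auto     Main       36
drop duplicate purpose (keep=last):
   late  purpose   branch  late_x4
0     0  student  Airport        0
6     8     home     Main       32
9     9     auto     Main       36
group by branch, mean of late_x4:
         late_x4
branch          
Airport      0.0
Main        34.0
Hence 34.0.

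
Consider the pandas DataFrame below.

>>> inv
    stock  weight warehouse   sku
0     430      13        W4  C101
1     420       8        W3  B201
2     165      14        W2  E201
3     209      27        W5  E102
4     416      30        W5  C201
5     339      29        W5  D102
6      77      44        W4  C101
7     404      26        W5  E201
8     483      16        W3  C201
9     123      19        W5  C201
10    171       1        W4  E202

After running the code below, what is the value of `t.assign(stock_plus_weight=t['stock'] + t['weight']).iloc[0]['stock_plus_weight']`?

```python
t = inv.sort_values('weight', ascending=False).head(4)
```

121

sort by weight descending:
    stock  weight warehouse   sku
6      77      44        W4  C101
4     416      30        W5  C201
5     339      29        W5  D102
3     209      27        W5  E102
7     404      26        W5  E201
9     123      19        W5  C201
8     483      16        W3  C201
2     165      14        W2  E201
0     430      13        W4  C101
1     420       8        W3  B201
10    171       1        W4  E202
take first 4 rows:
   stock  weight warehouse   sku
6     77      44        W4  C101
4    416      30        W5  C201
5    339      29        W5  D102
3    209      27        W5  E102
add column stock_plus_weight = t['stock'] + t['weight']:
   stock  weight warehouse   sku  stock_plus_weight
6     77      44        W4  C101                121
4    416      30        W5  C201                446
5    339      29        W5  D102                368
3    209      27        W5  E102                236
Reading off the value at position 0, column 'stock_plus_weight', we get 121.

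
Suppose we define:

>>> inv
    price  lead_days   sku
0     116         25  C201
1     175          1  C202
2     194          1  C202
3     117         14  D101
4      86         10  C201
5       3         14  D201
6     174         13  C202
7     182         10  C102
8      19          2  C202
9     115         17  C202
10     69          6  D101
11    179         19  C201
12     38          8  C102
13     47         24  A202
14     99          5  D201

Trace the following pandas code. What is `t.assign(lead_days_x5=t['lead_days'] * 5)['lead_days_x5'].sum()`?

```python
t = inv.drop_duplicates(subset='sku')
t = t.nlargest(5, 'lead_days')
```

435

drop duplicate sku (keep=first):
    price  lead_days   sku
0     116         25  C201
1     175          1  C202
3     117         14  D101
5       3         14  D201
7     182         10  C102
13     47         24  A202
take 5 rows with largest lead_days:
    price  lead_days   sku
0     116         25  C201
13     47         24  A202
3     117         14  D101
5       3         14  D201
7     182         10  C102
add column lead_days_x5 = t['lead_days'] * 5:
    price  lead_days   sku  lead_days_x5
0     116         25  C201           125
13     47         24  A202           120
3     117         14  D101            70
5       3         14  D201            70
7     182         10  C102            50
Reading off the sum of column 'lead_days_x5', we get 435.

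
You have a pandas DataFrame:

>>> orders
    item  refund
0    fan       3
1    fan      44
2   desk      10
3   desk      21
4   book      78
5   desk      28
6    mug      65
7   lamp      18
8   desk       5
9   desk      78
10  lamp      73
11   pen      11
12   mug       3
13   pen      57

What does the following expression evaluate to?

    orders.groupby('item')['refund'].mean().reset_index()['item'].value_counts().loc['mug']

1

group by item, mean of refund:
item
book    78.0
desk    28.4
fan     23.5
lamp    45.5
mug     34.0
pen     34.0
Name: refund, dtype: float64
reset_index():
   item  refund
0  book    78.0
1  desk    28.4
2   fan    23.5
3  lamp    45.5
4   mug    34.0
5   pen    34.0
value_counts of item:
item
book    1
desk    1
fan     1
lamp    1
mug     1
pen     1
Name: count, dtype: int64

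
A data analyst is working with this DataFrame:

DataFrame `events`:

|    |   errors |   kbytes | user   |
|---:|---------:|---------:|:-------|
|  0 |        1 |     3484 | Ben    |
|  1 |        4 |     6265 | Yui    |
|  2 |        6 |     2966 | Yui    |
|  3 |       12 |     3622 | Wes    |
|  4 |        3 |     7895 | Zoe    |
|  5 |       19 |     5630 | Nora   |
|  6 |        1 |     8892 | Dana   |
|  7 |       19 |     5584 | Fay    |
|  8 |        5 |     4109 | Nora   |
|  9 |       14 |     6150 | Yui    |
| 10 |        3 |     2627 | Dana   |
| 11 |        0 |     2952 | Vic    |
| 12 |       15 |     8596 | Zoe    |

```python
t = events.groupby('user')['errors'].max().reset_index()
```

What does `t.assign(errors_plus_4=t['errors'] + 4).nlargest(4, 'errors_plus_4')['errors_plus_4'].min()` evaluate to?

group by user, max of errors:
user
Ben      1
Dana     3
Fay     19
Nora    19
Vic      0
Wes     12
Yui     14
Zoe     15
Name: errors, dtype: int64
reset_index():
   user  errors
0   Ben       1
1  Dana       3
2   Fay      19
3  Nora      19
4   Vic       0
5   Wes      12
6   Yui      14
7   Zoe      15
add column errors_plus_4 = t['errors'] + 4:
   user  errors  errors_plus_4
0   Ben       1              5
1  Dana       3              7
2   Fay      19             23
3  Nora      19             23
4   Vic       0              4
5   Wes      12             16
6   Yui      14             18
7   Zoe      15             19
take 4 rows with largest errors_plus_4:
   user  errors  errors_plus_4
2   Fay      19             23
3  Nora      19             23
7   Zoe      15             19
6   Yui      14             18
Taking the min of column 'errors_plus_4' gives 18.

18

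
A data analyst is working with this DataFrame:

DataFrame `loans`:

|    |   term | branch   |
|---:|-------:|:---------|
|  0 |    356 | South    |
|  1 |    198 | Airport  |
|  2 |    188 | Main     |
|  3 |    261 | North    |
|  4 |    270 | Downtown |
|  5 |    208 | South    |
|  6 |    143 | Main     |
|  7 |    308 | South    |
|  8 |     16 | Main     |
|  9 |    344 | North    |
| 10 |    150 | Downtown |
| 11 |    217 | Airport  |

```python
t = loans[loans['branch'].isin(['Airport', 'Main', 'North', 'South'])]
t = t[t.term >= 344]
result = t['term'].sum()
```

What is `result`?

700

filter rows where branch in ['Airport', 'Main', 'North', 'South']:
    term   branch
0    356    South
1    198  Airport
2    188     Main
3    261    North
5    208    South
6    143     Main
7    308    South
8     16     Main
9    344    North
11   217  Airport
filter rows where term >= 344:
   term branch
0   356  South
9   344  North
Finally, sum of column 'term' = 700.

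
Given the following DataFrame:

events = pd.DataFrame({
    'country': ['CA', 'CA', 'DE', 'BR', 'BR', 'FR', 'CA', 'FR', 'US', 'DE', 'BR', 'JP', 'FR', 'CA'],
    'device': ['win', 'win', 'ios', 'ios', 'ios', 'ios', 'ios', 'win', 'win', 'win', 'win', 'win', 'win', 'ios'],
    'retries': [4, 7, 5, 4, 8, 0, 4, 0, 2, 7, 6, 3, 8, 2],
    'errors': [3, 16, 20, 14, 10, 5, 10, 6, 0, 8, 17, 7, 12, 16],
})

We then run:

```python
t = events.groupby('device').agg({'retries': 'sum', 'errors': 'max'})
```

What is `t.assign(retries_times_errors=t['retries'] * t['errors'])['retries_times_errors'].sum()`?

1089

group by device: sum(retries), max(errors):
        retries  errors
device                 
ios          23      20
win          37      17
add column retries_times_errors = t['retries'] * t['errors']:
        retries  errors  retries_times_errors
device                                       
ios          23      20                   460
win          37      17                   629
sum of column 'retries_times_errors' → 1089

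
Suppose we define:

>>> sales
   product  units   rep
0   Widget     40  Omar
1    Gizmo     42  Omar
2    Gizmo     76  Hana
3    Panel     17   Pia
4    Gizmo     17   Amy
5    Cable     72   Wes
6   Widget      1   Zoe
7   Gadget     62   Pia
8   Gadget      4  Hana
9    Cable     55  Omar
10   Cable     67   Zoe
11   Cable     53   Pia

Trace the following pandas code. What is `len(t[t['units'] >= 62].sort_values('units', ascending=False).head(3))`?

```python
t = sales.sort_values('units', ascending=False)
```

sort by units descending:
   product  units   rep
2    Gizmo     76  Hana
5    Cable     72   Wes
10   Cable     67   Zoe
7   Gadget     62   Pia
9    Cable     55  Omar
11   Cable     53   Pia
1    Gizmo     42  Omar
0   Widget     40  Omar
3    Panel     17   Pia
4    Gizmo     17   Amy
8   Gadget      4  Hana
6   Widget      1   Zoe
filter rows where units >= 62:
   product  units   rep
2    Gizmo     76  Hana
5    Cable     72   Wes
10   Cable     67   Zoe
7   Gadget     62   Pia
sort by units descending:
   product  units   rep
2    Gizmo     76  Hana
5    Cable     72   Wes
10   Cable     67   Zoe
7   Gadget     62   Pia
take first 3 rows:
   product  units   rep
2    Gizmo     76  Hana
5    Cable     72   Wes
10   Cable     67   Zoe

3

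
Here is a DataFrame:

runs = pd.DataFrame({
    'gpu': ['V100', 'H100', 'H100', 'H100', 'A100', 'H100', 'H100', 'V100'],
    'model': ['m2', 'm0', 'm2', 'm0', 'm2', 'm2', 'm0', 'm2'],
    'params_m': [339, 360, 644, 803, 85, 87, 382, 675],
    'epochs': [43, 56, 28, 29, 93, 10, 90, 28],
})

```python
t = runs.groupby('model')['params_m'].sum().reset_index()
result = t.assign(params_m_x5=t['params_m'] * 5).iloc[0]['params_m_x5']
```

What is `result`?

7725

group by model, sum of params_m:
model
m0    1545
m2    1830
Name: params_m, dtype: int64
reset_index():
  model  params_m
0    m0      1545
1    m2      1830
add column params_m_x5 = t['params_m'] * 5:
  model  params_m  params_m_x5
0    m0      1545         7725
1    m2      1830         9150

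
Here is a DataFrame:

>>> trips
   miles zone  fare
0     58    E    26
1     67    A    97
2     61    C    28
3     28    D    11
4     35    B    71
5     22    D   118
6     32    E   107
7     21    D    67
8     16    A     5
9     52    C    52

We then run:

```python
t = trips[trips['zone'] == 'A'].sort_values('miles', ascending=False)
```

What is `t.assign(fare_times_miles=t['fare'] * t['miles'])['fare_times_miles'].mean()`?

filter rows where zone == 'A':
   miles zone  fare
1     67    A    97
8     16    A     5
sort by miles descending:
   miles zone  fare
1     67    A    97
8     16    A     5
add column fare_times_miles = t['fare'] * t['miles']:
   miles zone  fare  fare_times_miles
1     67    A    97              6499
8     16    A     5                80
Finally, mean of column 'fare_times_miles' = 3289.5.

3289.5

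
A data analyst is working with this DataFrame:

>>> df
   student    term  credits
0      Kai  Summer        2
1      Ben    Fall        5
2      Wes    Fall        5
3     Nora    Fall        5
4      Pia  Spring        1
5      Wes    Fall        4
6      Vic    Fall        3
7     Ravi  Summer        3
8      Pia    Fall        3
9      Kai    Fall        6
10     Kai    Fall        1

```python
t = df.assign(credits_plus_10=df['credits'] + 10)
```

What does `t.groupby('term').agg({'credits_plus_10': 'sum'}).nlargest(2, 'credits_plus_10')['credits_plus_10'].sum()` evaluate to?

137

add column credits_plus_10 = df['credits'] + 10:
   student    term  credits  credits_plus_10
0      Kai  Summer        2               12
1      Ben    Fall        5               15
2      Wes    Fall        5               15
3     Nora    Fall        5               15
4      Pia  Spring        1               11
5      Wes    Fall        4               14
6      Vic    Fall        3               13
7     Ravi  Summer        3               13
8      Pia    Fall        3               13
9      Kai    Fall        6               16
10     Kai    Fall        1               11
group by term, sum of credits_plus_10:
        credits_plus_10
term                   
Fall                112
Spring               11
Summer               25
take 2 rows with largest credits_plus_10:
        credits_plus_10
term                   
Fall                112
Summer               25
The sum of column 'credits_plus_10' is 137.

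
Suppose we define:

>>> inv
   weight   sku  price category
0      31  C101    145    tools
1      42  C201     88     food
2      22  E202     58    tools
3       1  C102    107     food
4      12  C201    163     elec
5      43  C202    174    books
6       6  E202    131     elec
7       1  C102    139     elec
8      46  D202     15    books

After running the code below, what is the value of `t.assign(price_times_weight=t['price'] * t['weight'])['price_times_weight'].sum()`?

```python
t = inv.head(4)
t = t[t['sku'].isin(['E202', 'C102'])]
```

1383

take first 4 rows:
   weight   sku  price category
0      31  C101    145    tools
1      42  C201     88     food
2      22  E202     58    tools
3       1  C102    107     food
filter rows where sku in ['E202', 'C102']:
   weight   sku  price category
2      22  E202     58    tools
3       1  C102    107     food
add column price_times_weight = t['price'] * t['weight']:
   weight   sku  price category  price_times_weight
2      22  E202     58    tools                1276
3       1  C102    107     food                 107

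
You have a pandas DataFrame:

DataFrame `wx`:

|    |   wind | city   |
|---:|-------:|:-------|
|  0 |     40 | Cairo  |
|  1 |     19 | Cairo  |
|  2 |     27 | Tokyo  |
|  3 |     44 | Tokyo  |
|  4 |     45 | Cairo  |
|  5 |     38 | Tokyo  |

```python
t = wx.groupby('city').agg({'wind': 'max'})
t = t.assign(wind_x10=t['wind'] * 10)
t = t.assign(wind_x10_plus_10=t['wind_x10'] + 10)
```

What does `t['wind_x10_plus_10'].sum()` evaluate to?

910

group by city, max of wind:
       wind
city       
Cairo    45
Tokyo    44
add column wind_x10 = t['wind'] * 10:
       wind  wind_x10
city                 
Cairo    45       450
Tokyo    44       440
add column wind_x10_plus_10 = t['wind_x10'] + 10:
       wind  wind_x10  wind_x10_plus_10
city                                   
Cairo    45       450               460
Tokyo    44       440               450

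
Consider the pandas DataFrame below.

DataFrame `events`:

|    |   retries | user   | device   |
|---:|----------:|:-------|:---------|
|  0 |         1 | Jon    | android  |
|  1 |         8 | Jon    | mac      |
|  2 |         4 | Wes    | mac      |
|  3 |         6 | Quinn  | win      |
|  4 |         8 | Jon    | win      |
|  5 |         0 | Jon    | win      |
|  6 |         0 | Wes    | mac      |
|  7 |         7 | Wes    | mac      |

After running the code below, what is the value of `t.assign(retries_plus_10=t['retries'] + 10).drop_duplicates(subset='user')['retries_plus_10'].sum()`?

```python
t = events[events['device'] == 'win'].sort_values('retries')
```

filter rows where device == 'win':
   retries   user device
3        6  Quinn    win
4        8    Jon    win
5        0    Jon    win
sort by retries:
   retries   user device
5        0    Jon    win
3        6  Quinn    win
4        8    Jon    win
add column retries_plus_10 = t['retries'] + 10:
   retries   user device  retries_plus_10
5        0    Jon    win               10
3        6  Quinn    win               16
4        8    Jon    win               18
drop duplicate user (keep=first):
   retries   user device  retries_plus_10
5        0    Jon    win               10
3        6  Quinn    win               16
Finally, sum of column 'retries_plus_10' = 26.

26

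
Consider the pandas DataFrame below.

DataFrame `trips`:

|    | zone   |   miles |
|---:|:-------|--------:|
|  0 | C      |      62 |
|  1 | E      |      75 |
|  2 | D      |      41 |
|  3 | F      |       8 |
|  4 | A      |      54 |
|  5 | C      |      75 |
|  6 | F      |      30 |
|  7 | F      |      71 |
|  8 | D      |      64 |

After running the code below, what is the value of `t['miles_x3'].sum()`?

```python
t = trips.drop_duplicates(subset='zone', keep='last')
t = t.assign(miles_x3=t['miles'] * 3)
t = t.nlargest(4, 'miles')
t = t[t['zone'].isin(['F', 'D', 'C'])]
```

drop duplicate zone (keep=last):
  zone  miles
1    E     75
4    A     54
5    C     75
7    F     71
8    D     64
add column miles_x3 = t['miles'] * 3:
  zone  miles  miles_x3
1    E     75       225
4    A     54       162
5    C     75       225
7    F     71       213
8    D     64       192
take 4 rows with largest miles:
  zone  miles  miles_x3
1    E     75       225
5    C     75       225
7    F     71       213
8    D     64       192
filter rows where zone in ['F', 'D', 'C']:
  zone  miles  miles_x3
5    C     75       225
7    F     71       213
8    D     64       192

630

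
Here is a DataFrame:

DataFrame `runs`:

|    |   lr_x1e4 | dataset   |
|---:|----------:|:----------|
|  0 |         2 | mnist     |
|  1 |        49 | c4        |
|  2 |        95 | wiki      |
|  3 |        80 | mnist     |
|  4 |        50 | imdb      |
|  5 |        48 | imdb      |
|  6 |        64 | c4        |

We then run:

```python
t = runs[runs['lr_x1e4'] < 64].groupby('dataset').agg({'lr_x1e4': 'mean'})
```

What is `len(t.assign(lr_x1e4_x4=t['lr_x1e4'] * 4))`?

3

filter rows where lr_x1e4 < 64:
   lr_x1e4 dataset
0        2   mnist
1       49      c4
4       50    imdb
5       48    imdb
group by dataset, mean of lr_x1e4:
         lr_x1e4
dataset         
c4          49.0
imdb        49.0
mnist        2.0
add column lr_x1e4_x4 = t['lr_x1e4'] * 4:
         lr_x1e4  lr_x1e4_x4
dataset                     
c4          49.0       196.0
imdb        49.0       196.0
mnist        2.0         8.0
Then the number of rows: 3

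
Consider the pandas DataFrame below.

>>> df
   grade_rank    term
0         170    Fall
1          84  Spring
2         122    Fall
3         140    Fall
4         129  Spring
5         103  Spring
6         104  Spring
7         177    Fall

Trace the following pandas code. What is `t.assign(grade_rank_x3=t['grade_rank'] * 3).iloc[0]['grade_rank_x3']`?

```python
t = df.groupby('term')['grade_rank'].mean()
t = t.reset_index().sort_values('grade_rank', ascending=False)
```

456.75

group by term, mean of grade_rank:
term
Fall      152.25
Spring    105.00
Name: grade_rank, dtype: float64
reset_index():
     term  grade_rank
0    Fall      152.25
1  Spring      105.00
sort by grade_rank descending:
     term  grade_rank
0    Fall      152.25
1  Spring      105.00
add column grade_rank_x3 = t['grade_rank'] * 3:
     term  grade_rank  grade_rank_x3
0    Fall      152.25         456.75
1  Spring      105.00         315.00
Finally, value at position 0, column 'grade_rank_x3' = 456.75.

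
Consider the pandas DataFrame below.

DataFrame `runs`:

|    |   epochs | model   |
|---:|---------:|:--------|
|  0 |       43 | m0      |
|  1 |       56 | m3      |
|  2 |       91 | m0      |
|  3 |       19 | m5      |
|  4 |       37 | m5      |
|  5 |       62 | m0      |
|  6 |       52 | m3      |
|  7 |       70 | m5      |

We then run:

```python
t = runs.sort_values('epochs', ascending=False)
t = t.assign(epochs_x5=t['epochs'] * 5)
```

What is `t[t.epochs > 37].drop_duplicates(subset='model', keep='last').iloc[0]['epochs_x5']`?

sort by epochs descending:
   epochs model
2      91    m0
7      70    m5
5      62    m0
1      56    m3
6      52    m3
0      43    m0
4      37    m5
3      19    m5
add column epochs_x5 = t['epochs'] * 5:
   epochs model  epochs_x5
2      91    m0        455
7      70    m5        350
5      62    m0        310
1      56    m3        280
6      52    m3        260
0      43    m0        215
4      37    m5        185
3      19    m5         95
filter rows where epochs > 37:
   epochs model  epochs_x5
2      91    m0        455
7      70    m5        350
5      62    m0        310
1      56    m3        280
6      52    m3        260
0      43    m0        215
drop duplicate model (keep=last):
   epochs model  epochs_x5
7      70    m5        350
6      52    m3        260
0      43    m0        215
Hence 350.

350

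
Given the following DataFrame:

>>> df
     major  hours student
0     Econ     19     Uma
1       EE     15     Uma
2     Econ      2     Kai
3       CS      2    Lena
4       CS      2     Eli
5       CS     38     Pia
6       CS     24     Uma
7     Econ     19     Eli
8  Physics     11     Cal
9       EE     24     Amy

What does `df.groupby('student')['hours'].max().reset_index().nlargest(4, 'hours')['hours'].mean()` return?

26.25

group by student, max of hours:
student
Amy     24
Cal     11
Eli     19
Kai      2
Lena     2
Pia     38
Uma     24
Name: hours, dtype: int64
reset_index():
  student  hours
0     Amy     24
1     Cal     11
2     Eli     19
3     Kai      2
4    Lena      2
5     Pia     38
6     Uma     24
take 4 rows with largest hours:
  student  hours
5     Pia     38
0     Amy     24
6     Uma     24
2     Eli     19
Taking the mean of column 'hours' gives 26.25.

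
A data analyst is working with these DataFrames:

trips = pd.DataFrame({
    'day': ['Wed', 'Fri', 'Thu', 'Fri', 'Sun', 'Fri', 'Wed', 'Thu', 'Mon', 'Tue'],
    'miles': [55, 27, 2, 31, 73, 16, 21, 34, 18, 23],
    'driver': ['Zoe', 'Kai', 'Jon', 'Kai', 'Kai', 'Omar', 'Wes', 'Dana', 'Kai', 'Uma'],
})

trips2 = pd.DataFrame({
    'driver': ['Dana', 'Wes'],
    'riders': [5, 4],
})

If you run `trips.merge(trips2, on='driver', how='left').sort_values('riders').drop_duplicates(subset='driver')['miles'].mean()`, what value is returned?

25.4285714286

merge on 'driver' (how='left') → 10 rows:
   day  miles driver  riders
0  Wed     55    Zoe     NaN
1  Fri     27    Kai     NaN
2  Thu      2    Jon     NaN
3  Fri     31    Kai     NaN
4  Sun     73    Kai     NaN
5  Fri     16   Omar     NaN
6  Wed     21    Wes     4.0
7  Thu     34   Dana     5.0
8  Mon     18    Kai     NaN
9  Tue     23    Uma     NaN
sort by riders:
   day  miles driver  riders
6  Wed     21    Wes     4.0
7  Thu     34   Dana     5.0
0  Wed     55    Zoe     NaN
1  Fri     27    Kai     NaN
2  Thu      2    Jon     NaN
3  Fri     31    Kai     NaN
4  Sun     73    Kai     NaN
5  Fri     16   Omar     NaN
8  Mon     18    Kai     NaN
9  Tue     23    Uma     NaN
drop duplicate driver (keep=first):
   day  miles driver  riders
6  Wed     21    Wes     4.0
7  Thu     34   Dana     5.0
0  Wed     55    Zoe     NaN
1  Fri     27    Kai     NaN
2  Thu      2    Jon     NaN
5  Fri     16   Omar     NaN
9  Tue     23    Uma     NaN
Hence 25.4285714286.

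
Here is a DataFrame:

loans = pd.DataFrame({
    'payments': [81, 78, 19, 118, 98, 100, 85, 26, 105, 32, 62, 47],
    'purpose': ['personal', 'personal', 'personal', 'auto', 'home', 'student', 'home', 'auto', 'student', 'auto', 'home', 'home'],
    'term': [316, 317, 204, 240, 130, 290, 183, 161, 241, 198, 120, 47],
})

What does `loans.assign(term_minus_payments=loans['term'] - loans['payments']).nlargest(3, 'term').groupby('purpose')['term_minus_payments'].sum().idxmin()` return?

student

add column term_minus_payments = loans['term'] - loans['payments']:
    payments   purpose  term  term_minus_payments
0         81  personal   316                  235
1         78  personal   317                  239
2         19  personal   204                  185
3        118      auto   240                  122
4         98      home   130                   32
5        100   student   290                  190
6         85      home   183                   98
7         26      auto   161                  135
8        105   student   241                  136
9         32      auto   198                  166
10        62      home   120                   58
11        47      home    47                    0
take 3 rows with largest term:
   payments   purpose  term  term_minus_payments
1        78  personal   317                  239
0        81  personal   316                  235
5       100   student   290                  190
group by purpose, sum of term_minus_payments:
purpose
personal    474
student     190
Name: term_minus_payments, dtype: int64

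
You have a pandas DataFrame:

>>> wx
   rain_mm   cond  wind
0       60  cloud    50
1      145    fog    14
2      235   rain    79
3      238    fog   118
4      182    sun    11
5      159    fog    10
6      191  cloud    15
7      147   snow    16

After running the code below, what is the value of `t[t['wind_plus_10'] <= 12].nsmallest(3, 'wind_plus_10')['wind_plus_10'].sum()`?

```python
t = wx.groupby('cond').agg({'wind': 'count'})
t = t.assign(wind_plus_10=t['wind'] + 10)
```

group by cond, count of wind:
       wind
cond       
cloud     2
fog       3
rain      1
snow      1
sun       1
add column wind_plus_10 = t['wind'] + 10:
       wind  wind_plus_10
cond                     
cloud     2            12
fog       3            13
rain      1            11
snow      1            11
sun       1            11
filter rows where wind_plus_10 <= 12:
       wind  wind_plus_10
cond                     
cloud     2            12
rain      1            11
snow      1            11
sun       1            11
take 3 rows with smallest wind_plus_10:
      wind  wind_plus_10
cond                    
rain     1            11
snow     1            11
sun      1            11
sum of column 'wind_plus_10' → 33

33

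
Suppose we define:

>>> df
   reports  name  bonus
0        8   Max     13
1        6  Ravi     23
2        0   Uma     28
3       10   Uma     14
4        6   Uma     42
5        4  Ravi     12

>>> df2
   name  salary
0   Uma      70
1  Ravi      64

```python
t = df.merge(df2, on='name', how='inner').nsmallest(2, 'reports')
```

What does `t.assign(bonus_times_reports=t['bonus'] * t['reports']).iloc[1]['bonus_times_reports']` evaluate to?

48

merge on 'name' (how='inner') → 5 rows:
   reports  name  bonus  salary
0        6  Ravi     23      64
1        0   Uma     28      70
2       10   Uma     14      70
3        6   Uma     42      70
4        4  Ravi     12      64
take 2 rows with smallest reports:
   reports  name  bonus  salary
1        0   Uma     28      70
4        4  Ravi     12      64
add column bonus_times_reports = t['bonus'] * t['reports']:
   reports  name  bonus  salary  bonus_times_reports
1        0   Uma     28      70                    0
4        4  Ravi     12      64                   48
Then the value at position 1, column 'bonus_times_reports': 48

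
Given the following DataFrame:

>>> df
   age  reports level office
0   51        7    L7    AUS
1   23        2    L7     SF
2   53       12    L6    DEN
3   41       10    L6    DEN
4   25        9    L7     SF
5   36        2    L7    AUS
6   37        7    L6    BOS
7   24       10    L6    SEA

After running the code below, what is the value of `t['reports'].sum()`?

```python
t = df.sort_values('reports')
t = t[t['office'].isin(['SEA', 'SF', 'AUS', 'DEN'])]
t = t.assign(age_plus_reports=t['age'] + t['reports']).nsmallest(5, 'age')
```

33

sort by reports:
   age  reports level office
1   23        2    L7     SF
5   36        2    L7    AUS
0   51        7    L7    AUS
6   37        7    L6    BOS
4   25        9    L7     SF
3   41       10    L6    DEN
7   24       10    L6    SEA
2   53       12    L6    DEN
filter rows where office in ['SEA', 'SF', 'AUS', 'DEN']:
   age  reports level office
1   23        2    L7     SF
5   36        2    L7    AUS
0   51        7    L7    AUS
4   25        9    L7     SF
3   41       10    L6    DEN
7   24       10    L6    SEA
2   53       12    L6    DEN
add column age_plus_reports = t['age'] + t['reports']:
   age  reports level office  age_plus_reports
1   23        2    L7     SF                25
5   36        2    L7    AUS                38
0   51        7    L7    AUS                58
4   25        9    L7     SF                34
3   41       10    L6    DEN                51
7   24       10    L6    SEA                34
2   53       12    L6    DEN                65
take 5 rows with smallest age:
   age  reports level office  age_plus_reports
1   23        2    L7     SF                25
7   24       10    L6    SEA                34
4   25        9    L7     SF                34
5   36        2    L7    AUS                38
3   41       10    L6    DEN                51
So sum() = 33.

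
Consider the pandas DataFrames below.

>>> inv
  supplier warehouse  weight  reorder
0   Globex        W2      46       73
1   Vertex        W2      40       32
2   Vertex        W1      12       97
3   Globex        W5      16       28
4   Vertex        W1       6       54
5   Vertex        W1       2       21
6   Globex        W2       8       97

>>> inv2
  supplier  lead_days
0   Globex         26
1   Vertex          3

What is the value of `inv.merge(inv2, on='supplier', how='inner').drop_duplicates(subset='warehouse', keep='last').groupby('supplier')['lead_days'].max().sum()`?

29

merge on 'supplier' (how='inner') → 7 rows:
  supplier warehouse  weight  reorder  lead_days
0   Globex        W2      46       73         26
1   Vertex        W2      40       32          3
2   Vertex        W1      12       97          3
3   Globex        W5      16       28         26
4   Vertex        W1       6       54          3
5   Vertex        W1       2       21          3
6   Globex        W2       8       97         26
drop duplicate warehouse (keep=last):
  supplier warehouse  weight  reorder  lead_days
3   Globex        W5      16       28         26
5   Vertex        W1       2       21          3
6   Globex        W2       8       97         26
group by supplier, max of lead_days:
supplier
Globex    26
Vertex     3
Name: lead_days, dtype: int64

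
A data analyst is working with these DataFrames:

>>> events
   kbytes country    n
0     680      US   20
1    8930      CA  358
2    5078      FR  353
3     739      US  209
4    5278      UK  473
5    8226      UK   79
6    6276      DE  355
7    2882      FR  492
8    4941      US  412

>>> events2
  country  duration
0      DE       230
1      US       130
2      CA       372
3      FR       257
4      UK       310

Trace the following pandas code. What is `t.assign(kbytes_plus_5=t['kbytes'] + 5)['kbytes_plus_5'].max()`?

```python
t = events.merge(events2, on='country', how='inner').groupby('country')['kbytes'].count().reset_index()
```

merge on 'country' (how='inner') → 9 rows:
   kbytes country    n  duration
0     680      US   20       130
1    8930      CA  358       372
2    5078      FR  353       257
3     739      US  209       130
4    5278      UK  473       310
5    8226      UK   79       310
6    6276      DE  355       230
7    2882      FR  492       257
8    4941      US  412       130
group by country, count of kbytes:
country
CA    1
DE    1
FR    2
UK    2
US    3
Name: kbytes, dtype: int64
reset_index():
  country  kbytes
0      CA       1
1      DE       1
2      FR       2
3      UK       2
4      US       3
add column kbytes_plus_5 = t['kbytes'] + 5:
  country  kbytes  kbytes_plus_5
0      CA       1              6
1      DE       1              6
2      FR       2              7
3      UK       2              7
4      US       3              8
So max() = 8.

8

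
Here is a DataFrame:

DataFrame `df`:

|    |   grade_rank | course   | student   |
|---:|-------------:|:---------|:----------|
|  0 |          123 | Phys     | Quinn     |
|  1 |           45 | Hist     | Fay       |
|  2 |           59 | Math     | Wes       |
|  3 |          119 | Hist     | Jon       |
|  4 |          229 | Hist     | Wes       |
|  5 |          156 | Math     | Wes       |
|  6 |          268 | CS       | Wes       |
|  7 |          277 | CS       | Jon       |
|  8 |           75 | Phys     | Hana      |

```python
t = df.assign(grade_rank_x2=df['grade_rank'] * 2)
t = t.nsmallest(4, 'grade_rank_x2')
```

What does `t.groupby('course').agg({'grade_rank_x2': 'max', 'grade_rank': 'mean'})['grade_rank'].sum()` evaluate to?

216.0

add column grade_rank_x2 = df['grade_rank'] * 2:
   grade_rank course student  grade_rank_x2
0         123   Phys   Quinn            246
1          45   Hist     Fay             90
2          59   Math     Wes            118
3         119   Hist     Jon            238
4         229   Hist     Wes            458
5         156   Math     Wes            312
6         268     CS     Wes            536
7         277     CS     Jon            554
8          75   Phys    Hana            150
take 4 rows with smallest grade_rank_x2:
   grade_rank course student  grade_rank_x2
1          45   Hist     Fay             90
2          59   Math     Wes            118
8          75   Phys    Hana            150
3         119   Hist     Jon            238
group by course: max(grade_rank_x2), mean(grade_rank):
        grade_rank_x2  grade_rank
course                           
Hist              238        82.0
Math              118        59.0
Phys              150        75.0
Finally, sum of column 'grade_rank' = 216.0.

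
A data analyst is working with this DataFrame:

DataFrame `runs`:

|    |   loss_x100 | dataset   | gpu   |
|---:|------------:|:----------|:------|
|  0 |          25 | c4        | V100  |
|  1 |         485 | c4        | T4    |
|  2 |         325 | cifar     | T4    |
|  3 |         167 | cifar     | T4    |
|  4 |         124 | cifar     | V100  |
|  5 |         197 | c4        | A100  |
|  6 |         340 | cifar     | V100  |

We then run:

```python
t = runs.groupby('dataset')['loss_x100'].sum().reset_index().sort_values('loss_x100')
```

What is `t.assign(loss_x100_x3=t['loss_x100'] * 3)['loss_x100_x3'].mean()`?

2494.5

group by dataset, sum of loss_x100:
dataset
c4       707
cifar    956
Name: loss_x100, dtype: int64
reset_index():
  dataset  loss_x100
0      c4        707
1   cifar        956
sort by loss_x100:
  dataset  loss_x100
0      c4        707
1   cifar        956
add column loss_x100_x3 = t['loss_x100'] * 3:
  dataset  loss_x100  loss_x100_x3
0      c4        707          2121
1   cifar        956          2868
Hence 2494.5.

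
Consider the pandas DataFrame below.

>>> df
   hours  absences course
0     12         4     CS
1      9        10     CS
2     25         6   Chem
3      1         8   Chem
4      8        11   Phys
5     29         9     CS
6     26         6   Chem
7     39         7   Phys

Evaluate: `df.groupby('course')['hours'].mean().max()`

group by course, mean of hours:
course
CS      16.666667
Chem    17.333333
Phys    23.500000
Name: hours, dtype: float64
Reading off the max of the resulting series, we get 23.5.

23.5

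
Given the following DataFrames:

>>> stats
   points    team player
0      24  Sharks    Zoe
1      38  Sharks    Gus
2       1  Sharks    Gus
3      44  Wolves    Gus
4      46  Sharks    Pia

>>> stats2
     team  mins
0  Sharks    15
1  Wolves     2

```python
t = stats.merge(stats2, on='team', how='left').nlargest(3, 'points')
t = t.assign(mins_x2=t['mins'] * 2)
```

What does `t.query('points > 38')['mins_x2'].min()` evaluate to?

4

merge on 'team' (how='left') → 5 rows:
   points    team player  mins
0      24  Sharks    Zoe    15
1      38  Sharks    Gus    15
2       1  Sharks    Gus    15
3      44  Wolves    Gus     2
4      46  Sharks    Pia    15
take 3 rows with largest points:
   points    team player  mins
4      46  Sharks    Pia    15
3      44  Wolves    Gus     2
1      38  Sharks    Gus    15
add column mins_x2 = t['mins'] * 2:
   points    team player  mins  mins_x2
4      46  Sharks    Pia    15       30
3      44  Wolves    Gus     2        4
1      38  Sharks    Gus    15       30
filter rows where points > 38:
   points    team player  mins  mins_x2
4      46  Sharks    Pia    15       30
3      44  Wolves    Gus     2        4
The min of column 'mins_x2' is 4.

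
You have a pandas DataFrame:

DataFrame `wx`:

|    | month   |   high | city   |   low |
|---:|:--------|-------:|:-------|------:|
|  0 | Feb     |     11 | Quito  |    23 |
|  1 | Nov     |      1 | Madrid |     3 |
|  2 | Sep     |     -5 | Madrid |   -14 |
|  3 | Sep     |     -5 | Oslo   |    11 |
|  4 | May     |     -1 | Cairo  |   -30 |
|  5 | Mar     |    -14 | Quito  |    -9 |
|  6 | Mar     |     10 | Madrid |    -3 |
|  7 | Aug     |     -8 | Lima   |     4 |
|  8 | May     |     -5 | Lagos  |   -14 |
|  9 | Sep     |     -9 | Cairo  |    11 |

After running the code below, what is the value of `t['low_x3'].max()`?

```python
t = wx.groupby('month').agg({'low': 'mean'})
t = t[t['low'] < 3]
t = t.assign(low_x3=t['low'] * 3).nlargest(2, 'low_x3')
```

group by month, mean of low:
             low
month           
Aug     4.000000
Feb    23.000000
Mar    -6.000000
May   -22.000000
Nov     3.000000
Sep     2.666667
filter rows where low < 3:
             low
month           
Mar    -6.000000
May   -22.000000
Sep     2.666667
add column low_x3 = t['low'] * 3:
             low  low_x3
month                   
Mar    -6.000000   -18.0
May   -22.000000   -66.0
Sep     2.666667     8.0
take 2 rows with largest low_x3:
            low  low_x3
month                  
Sep    2.666667     8.0
Mar   -6.000000   -18.0
Reading off the max of column 'low_x3', we get 8.0.

8.0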